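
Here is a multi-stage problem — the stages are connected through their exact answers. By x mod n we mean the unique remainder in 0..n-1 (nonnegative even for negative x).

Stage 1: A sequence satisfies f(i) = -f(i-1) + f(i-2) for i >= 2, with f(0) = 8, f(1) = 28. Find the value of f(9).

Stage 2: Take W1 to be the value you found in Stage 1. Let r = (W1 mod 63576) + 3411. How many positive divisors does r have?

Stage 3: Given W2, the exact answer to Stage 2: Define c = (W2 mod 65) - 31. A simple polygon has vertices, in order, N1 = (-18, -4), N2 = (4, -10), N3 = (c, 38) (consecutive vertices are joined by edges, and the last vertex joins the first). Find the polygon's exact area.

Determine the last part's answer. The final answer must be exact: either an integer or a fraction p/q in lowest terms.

Stage 1: f(2) = -1*(28) + 1*(8) = -20; iterating: f(2)=-20, f(3)=48, f(4)=-68, f(5)=116, f(6)=-184, f(7)=300, f(8)=-484, f(9)=784; answer 784
Stage 2: W1 = 784; r = 4195; 4195 = 5 * 839; number of divisors = (1+1) * (1+1) = 4; answer 4
Stage 3: W2 = 4; c = -27; cross terms: (-18*-10 - 4*-4)=196, (4*38 - -27*-10)=-118, (-27*-4 - -18*38)=792; twice the area = |870| = 870; area = 435; answer 435

435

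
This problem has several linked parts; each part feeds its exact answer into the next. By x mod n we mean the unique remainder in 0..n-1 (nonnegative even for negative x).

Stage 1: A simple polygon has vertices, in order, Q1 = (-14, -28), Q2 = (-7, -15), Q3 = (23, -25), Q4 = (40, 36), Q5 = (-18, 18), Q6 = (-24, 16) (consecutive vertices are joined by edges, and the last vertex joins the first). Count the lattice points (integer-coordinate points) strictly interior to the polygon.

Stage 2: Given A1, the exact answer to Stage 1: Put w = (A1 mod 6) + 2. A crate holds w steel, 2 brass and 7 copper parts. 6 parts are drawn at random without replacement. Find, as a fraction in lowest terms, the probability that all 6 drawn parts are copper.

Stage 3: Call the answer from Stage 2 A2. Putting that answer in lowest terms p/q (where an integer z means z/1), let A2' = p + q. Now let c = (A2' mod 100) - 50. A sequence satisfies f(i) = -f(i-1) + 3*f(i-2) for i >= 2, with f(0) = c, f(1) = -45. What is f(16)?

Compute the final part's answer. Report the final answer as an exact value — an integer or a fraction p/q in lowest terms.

Stage 1: cross terms: (-14*-15 - -7*-28)=14, (-7*-25 - 23*-15)=520, (23*36 - 40*-25)=1828, (40*18 - -18*36)=1368, (-18*16 - -24*18)=144, (-24*-28 - -14*16)=896; twice the area = |4770| = 4770; area = 2385; boundary points = 1 + 10 + 1 + 2 + 2 + 2 = 18; strictly interior points = area - boundary/2 + 1 = 2377; answer 2377
Stage 2: A1 = 2377; w = 3; total draws C(12,6) = 924; favorable C(7,6) = 7; P = 1/132; answer 1/132
Stage 3: A2 = 1/132; threaded value p + q = 133; c = -17; f(2) = -1*(-45) + 3*(-17) = -6; iterating: f(2)=-6, f(3)=-129, f(4)=111, f(5)=-498, f(6)=831, f(7)=-2325, f(8)=4818, f(9)=-11793, f(10)=26247, f(11)=-61626, f(12)=140367, f(13)=-325245, f(14)=746346, f(15)=-1722081, f(16)=3961119; answer 3961119

3961119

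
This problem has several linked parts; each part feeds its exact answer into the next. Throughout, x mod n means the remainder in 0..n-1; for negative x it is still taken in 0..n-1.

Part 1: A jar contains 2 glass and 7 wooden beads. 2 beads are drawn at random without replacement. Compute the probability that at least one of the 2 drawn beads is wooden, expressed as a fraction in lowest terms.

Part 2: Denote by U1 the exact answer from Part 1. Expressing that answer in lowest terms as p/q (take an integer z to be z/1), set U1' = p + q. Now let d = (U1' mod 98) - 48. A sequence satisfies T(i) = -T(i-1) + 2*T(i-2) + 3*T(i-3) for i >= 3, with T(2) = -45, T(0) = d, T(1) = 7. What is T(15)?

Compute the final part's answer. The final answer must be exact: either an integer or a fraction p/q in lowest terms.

-1777

Part 1: total draws C(9,2) = 36; complement C(2,2) = 1; favorable 36 - 1 = 35; P = 35/36; answer 35/36
Part 2: U1 = 35/36; threaded value p + q = 71; d = 23; T(3) = -1*(-45) + 2*(7) + 3*(23) = 128; iterating: T(3)=128, T(4)=-197, T(5)=318, T(6)=-328, T(7)=373, T(8)=-75, T(9)=-163, T(10)=1132, T(11)=-1683, T(12)=3458, T(13)=-3428, T(14)=5295, T(15)=-1777; answer -1777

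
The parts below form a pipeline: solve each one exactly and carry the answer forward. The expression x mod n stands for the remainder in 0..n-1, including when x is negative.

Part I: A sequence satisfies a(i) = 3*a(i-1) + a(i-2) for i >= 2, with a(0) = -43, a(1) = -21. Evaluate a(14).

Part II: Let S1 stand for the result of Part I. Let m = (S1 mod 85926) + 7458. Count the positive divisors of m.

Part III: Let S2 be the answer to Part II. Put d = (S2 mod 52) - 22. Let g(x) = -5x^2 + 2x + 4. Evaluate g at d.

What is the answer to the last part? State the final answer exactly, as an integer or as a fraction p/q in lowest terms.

Part I: a(2) = 3*(-21) + 1*(-43) = -106; iterating: a(2)=-106, a(3)=-339, a(4)=-1123, a(5)=-3708, a(6)=-12247, a(7)=-40449, a(8)=-133594, a(9)=-441231, a(10)=-1457287, a(11)=-4813092, a(12)=-15896563, a(13)=-52502781, a(14)=-173404906; answer -173404906
Part II: S1 = -173404906; m = 87146; 87146 = 2 * 43573; number of divisors = (1+1) * (1+1) = 4; answer 4
Part III: S2 = 4; d = -18; -5*(-18)^2 + 2*(-18)^1 + 4 = (-1620) + (-36) + (4) = -1652; answer -1652

-1652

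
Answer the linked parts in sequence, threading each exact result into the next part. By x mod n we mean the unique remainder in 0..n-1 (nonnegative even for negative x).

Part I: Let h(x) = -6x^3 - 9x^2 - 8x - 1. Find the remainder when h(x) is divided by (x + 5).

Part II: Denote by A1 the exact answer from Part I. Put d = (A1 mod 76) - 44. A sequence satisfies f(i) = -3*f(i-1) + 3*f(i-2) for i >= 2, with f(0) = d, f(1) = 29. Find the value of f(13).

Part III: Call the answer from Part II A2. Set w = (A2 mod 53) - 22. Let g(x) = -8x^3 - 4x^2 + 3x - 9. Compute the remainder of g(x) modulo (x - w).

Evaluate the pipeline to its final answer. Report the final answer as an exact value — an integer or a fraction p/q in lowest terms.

Part I: remainder = value at the root: -6*(-5)^3 - 9*(-5)^2 - 8*(-5)^1 - 1 = (750) + (-225) + (40) + (-1) = 564; answer 564
Part II: A1 = 564; d = -12; f(2) = -3*(29) + 3*(-12) = -123; iterating: f(2)=-123, f(3)=456, f(4)=-1737, f(5)=6579, f(6)=-24948, f(7)=94581, f(8)=-358587, f(9)=1359504, f(10)=-5154273, f(11)=19541331, f(12)=-74086812, f(13)=280884429; answer 280884429
Part III: A2 = 280884429; w = -11; remainder = value at the root: -8*(-11)^3 - 4*(-11)^2 + 3*(-11)^1 - 9 = (10648) + (-484) + (-33) + (-9) = 10122; answer 10122

10122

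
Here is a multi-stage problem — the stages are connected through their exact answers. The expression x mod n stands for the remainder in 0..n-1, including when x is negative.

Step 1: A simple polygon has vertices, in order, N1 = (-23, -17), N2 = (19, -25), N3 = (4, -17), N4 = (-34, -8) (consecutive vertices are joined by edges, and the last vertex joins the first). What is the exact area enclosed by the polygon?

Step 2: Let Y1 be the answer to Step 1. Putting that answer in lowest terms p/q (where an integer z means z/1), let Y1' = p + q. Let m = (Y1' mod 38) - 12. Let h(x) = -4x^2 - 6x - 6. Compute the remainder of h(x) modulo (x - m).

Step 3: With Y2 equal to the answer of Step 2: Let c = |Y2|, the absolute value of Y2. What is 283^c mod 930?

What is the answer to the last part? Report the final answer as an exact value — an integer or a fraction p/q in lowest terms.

1

Step 1: cross terms: (-23*-25 - 19*-17)=898, (19*-17 - 4*-25)=-223, (4*-8 - -34*-17)=-610, (-34*-17 - -23*-8)=394; twice the area = |459| = 459; area = 459/2; answer 459/2
Step 2: Y1 = 459/2; threaded value p + q = 461; m = -7; remainder = value at the root: -4*(-7)^2 - 6*(-7)^1 - 6 = (-196) + (42) + (-6) = -160; answer -160
Step 3: Y2 = -160; c = 160; squarings mod 930: 283^1=283, 283^2=109, 283^4=721, 283^8=901, 283^16=841, 283^32=481, 283^64=721, 283^128=901; 283^160 = 283^32 * 283^128 = 1 (mod 930); answer 1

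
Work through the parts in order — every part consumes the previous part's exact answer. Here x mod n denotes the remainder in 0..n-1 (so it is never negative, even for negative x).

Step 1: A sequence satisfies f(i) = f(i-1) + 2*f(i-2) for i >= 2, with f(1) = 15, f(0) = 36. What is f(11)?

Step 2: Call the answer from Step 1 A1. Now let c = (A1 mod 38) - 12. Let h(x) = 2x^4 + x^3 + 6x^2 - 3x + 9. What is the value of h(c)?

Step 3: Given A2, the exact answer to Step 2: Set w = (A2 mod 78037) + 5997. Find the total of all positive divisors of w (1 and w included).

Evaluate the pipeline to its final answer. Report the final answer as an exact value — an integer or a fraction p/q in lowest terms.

Step 1: f(2) = 1*(15) + 2*(36) = 87; iterating: f(2)=87, f(3)=117, f(4)=291, f(5)=525, f(6)=1107, f(7)=2157, f(8)=4371, f(9)=8685, f(10)=17427, f(11)=34797; answer 34797
Step 2: A1 = 34797; c = 15; 2*(15)^4 + 1*(15)^3 + 6*(15)^2 - 3*(15)^1 + 9 = (101250) + (3375) + (1350) + (-45) + (9) = 105939; answer 105939
Step 3: A2 = 105939; w = 33899; 33899 = 109 * 311; sigma = (1 + 109) * (1 + 311) = 110 * 312 = 34320; answer 34320

34320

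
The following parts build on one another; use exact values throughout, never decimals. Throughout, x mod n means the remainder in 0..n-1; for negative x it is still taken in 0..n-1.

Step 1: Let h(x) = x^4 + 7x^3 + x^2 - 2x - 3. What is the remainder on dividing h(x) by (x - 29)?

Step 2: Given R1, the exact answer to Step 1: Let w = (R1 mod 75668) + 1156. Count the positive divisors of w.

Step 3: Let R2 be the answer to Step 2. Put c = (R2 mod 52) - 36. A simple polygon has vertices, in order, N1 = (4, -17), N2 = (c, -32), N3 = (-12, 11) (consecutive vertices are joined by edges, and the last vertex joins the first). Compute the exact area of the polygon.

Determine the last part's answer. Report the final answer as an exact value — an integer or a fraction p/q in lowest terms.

Step 1: remainder = value at the root: 1*(29)^4 + 7*(29)^3 + 1*(29)^2 - 2*(29)^1 - 3 = (707281) + (170723) + (841) + (-58) + (-3) = 878784; answer 878784
Step 2: R1 = 878784; w = 47592; 47592 = 2^3 * 3^2 * 661; number of divisors = (3+1) * (2+1) * (1+1) = 24; answer 24
Step 3: R2 = 24; c = -12; cross terms: (4*-32 - -12*-17)=-332, (-12*11 - -12*-32)=-516, (-12*-17 - 4*11)=160; twice the area = |-688| = 688; area = 344; answer 344

344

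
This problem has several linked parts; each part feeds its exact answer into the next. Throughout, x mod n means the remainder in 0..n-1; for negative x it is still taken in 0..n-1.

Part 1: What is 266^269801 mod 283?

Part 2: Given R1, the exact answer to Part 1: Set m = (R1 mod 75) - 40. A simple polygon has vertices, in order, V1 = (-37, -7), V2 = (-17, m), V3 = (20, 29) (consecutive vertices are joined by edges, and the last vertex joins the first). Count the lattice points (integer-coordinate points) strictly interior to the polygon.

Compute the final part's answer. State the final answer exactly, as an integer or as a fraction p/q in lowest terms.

Part 1: squarings mod 283: 266^1=266, 266^2=6, 266^4=36, 266^8=164, 266^16=11, 266^32=121, 266^64=208, 266^128=248, 266^256=93, 266^512=159, 266^1024=94, 266^2048=63, 266^4096=7, 266^8192=49, 266^16384=137, 266^32768=91, 266^65536=74, 266^131072=99, 266^262144=179; 266^269801 = 266^1 * 266^8 * 266^32 * 266^64 * 266^128 * 266^256 * 266^1024 * 266^2048 * 266^4096 * 266^262144 = 130 (mod 283); answer 130
Part 2: R1 = 130; m = 15; cross terms: (-37*15 - -17*-7)=-674, (-17*29 - 20*15)=-793, (20*-7 - -37*29)=933; twice the area = |-534| = 534; area = 267; boundary points = 2 + 1 + 3 = 6; strictly interior points = area - boundary/2 + 1 = 265; answer 265

265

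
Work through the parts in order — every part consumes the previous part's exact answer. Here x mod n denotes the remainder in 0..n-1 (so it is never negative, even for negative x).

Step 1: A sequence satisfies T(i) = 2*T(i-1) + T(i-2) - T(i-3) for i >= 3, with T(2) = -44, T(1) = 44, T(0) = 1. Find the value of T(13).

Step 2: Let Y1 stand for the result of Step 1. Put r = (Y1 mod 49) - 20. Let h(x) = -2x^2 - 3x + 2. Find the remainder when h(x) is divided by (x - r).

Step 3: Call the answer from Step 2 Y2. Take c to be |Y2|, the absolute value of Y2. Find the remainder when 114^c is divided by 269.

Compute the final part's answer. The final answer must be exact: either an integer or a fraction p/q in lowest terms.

218

Step 1: T(3) = 2*(-44) + 1*(44) - 1*(1) = -45; iterating: T(3)=-45, T(4)=-178, T(5)=-357, T(6)=-847, T(7)=-1873, T(8)=-4236, T(9)=-9498, T(10)=-21359, T(11)=-47980, T(12)=-107821, T(13)=-242263; answer -242263
Step 2: Y1 = -242263; r = 22; remainder = value at the root: -2*(22)^2 - 3*(22)^1 + 2 = (-968) + (-66) + (2) = -1032; answer -1032
Step 3: Y2 = -1032; c = 1032; squarings mod 269: 114^1=114, 114^2=84, 114^4=62, 114^8=78, 114^16=166, 114^32=118, 114^64=205, 114^128=61, 114^256=224, 114^512=142, 114^1024=258; 114^1032 = 114^8 * 114^1024 = 218 (mod 269); answer 218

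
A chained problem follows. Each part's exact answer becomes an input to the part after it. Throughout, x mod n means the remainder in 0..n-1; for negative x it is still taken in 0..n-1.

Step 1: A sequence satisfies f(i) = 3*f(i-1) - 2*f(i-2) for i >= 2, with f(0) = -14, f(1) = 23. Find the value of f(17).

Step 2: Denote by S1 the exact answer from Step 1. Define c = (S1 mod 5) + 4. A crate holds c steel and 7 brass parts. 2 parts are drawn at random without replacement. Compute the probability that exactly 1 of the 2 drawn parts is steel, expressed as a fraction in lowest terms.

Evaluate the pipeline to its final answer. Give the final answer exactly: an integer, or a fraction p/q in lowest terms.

Step 1: f(2) = 3*(23) - 2*(-14) = 97; iterating: f(2)=97, f(3)=245, f(4)=541, f(5)=1133, f(6)=2317, f(7)=4685, f(8)=9421, f(9)=18893, f(10)=37837, f(11)=75725, f(12)=151501, f(13)=303053, f(14)=606157, f(15)=1212365, f(16)=2424781, f(17)=4849613; answer 4849613
Step 2: S1 = 4849613; c = 7; total draws C(14,2) = 91; favorable C(7,1)*C(7,1) = 49; P = 7/13; answer 7/13

7/13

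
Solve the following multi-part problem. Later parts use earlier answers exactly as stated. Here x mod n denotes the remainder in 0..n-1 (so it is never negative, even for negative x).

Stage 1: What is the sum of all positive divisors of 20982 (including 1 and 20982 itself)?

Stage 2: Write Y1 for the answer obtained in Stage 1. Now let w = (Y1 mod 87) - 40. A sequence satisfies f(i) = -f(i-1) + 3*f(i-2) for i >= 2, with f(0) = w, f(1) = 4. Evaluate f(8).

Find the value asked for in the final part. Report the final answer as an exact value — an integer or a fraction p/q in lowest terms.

-2905

Stage 1: 20982 = 2 * 3 * 13 * 269; sigma = (1 + 2) * (1 + 3) * (1 + 13) * (1 + 269) = 3 * 4 * 14 * 270 = 45360; answer 45360
Stage 2: Y1 = 45360; w = -7; f(2) = -1*(4) + 3*(-7) = -25; iterating: f(2)=-25, f(3)=37, f(4)=-112, f(5)=223, f(6)=-559, f(7)=1228, f(8)=-2905; answer -2905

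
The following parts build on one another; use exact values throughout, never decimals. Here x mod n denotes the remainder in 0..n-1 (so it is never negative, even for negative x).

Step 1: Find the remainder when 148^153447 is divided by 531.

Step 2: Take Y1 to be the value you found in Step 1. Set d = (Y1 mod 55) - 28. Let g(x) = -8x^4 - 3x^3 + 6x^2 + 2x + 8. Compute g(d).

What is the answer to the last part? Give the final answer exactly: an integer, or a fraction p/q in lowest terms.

5

Step 1: squarings mod 531: 148^1=148, 148^2=133, 148^4=166, 148^8=475, 148^16=481, 148^32=376, 148^64=130, 148^128=439, 148^256=499, 148^512=493, 148^1024=382, 148^2048=430, 148^4096=112, 148^8192=331, 148^16384=175, 148^32768=358, 148^65536=193, 148^131072=79; 148^153447 = 148^1 * 148^2 * 148^4 * 148^32 * 148^64 * 148^256 * 148^512 * 148^1024 * 148^4096 * 148^16384 * 148^131072 = 469 (mod 531); answer 469
Step 2: Y1 = 469; d = 1; -8*(1)^4 - 3*(1)^3 + 6*(1)^2 + 2*(1)^1 + 8 = (-8) + (-3) + (6) + (2) + (8) = 5; answer 5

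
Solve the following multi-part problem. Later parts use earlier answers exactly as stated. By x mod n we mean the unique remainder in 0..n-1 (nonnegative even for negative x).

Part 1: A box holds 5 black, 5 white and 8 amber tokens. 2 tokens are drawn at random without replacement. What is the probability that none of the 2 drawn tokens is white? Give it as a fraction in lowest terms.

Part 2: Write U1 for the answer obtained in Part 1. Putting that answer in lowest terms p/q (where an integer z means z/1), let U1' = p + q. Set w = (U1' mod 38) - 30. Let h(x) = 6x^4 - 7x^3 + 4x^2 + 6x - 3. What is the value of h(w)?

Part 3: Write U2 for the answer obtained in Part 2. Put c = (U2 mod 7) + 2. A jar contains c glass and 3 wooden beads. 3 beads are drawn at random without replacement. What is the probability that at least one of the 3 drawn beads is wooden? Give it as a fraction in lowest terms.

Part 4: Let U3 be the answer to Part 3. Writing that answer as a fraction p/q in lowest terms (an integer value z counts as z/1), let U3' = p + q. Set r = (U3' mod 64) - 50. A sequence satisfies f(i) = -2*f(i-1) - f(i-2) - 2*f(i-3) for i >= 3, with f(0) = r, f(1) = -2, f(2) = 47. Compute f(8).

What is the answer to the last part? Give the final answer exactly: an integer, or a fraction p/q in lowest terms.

1825

Part 1: total draws C(18,2) = 153; favorable C(13,2) = 78; P = 26/51; answer 26/51
Part 2: U1 = 26/51; threaded value p + q = 77; w = -29; 6*(-29)^4 - 7*(-29)^3 + 4*(-29)^2 + 6*(-29)^1 - 3 = (4243686) + (170723) + (3364) + (-174) + (-3) = 4417596; answer 4417596
Part 3: U2 = 4417596; c = 3; total draws C(6,3) = 20; complement C(3,3) = 1; favorable 20 - 1 = 19; P = 19/20; answer 19/20
Part 4: U3 = 19/20; threaded value p + q = 39; r = -11; f(3) = -2*(47) - 1*(-2) - 2*(-11) = -70; iterating: f(3)=-70, f(4)=97, f(5)=-218, f(6)=479, f(7)=-934, f(8)=1825; answer 1825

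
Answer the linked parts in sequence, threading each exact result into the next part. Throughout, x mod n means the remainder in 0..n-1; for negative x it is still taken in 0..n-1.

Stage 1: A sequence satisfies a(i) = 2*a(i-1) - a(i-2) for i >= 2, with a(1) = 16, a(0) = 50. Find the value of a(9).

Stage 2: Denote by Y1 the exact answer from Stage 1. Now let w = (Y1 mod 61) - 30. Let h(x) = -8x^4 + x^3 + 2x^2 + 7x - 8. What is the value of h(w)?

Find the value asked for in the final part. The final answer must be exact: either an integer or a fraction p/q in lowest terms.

-1034862

Stage 1: a(2) = 2*(16) - 1*(50) = -18; iterating: a(2)=-18, a(3)=-52, a(4)=-86, a(5)=-120, a(6)=-154, a(7)=-188, a(8)=-222, a(9)=-256; answer -256
Stage 2: Y1 = -256; w = 19; -8*(19)^4 + 1*(19)^3 + 2*(19)^2 + 7*(19)^1 - 8 = (-1042568) + (6859) + (722) + (133) + (-8) = -1034862; answer -1034862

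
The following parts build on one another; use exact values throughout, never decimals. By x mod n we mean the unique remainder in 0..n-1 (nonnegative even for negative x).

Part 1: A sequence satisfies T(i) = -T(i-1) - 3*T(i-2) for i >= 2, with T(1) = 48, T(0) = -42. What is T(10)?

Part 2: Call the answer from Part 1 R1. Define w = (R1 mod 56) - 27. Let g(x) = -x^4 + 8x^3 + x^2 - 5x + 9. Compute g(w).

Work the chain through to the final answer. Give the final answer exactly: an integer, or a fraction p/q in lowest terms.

-265116

Part 1: T(2) = -1*(48) - 3*(-42) = 78; iterating: T(2)=78, T(3)=-222, T(4)=-12, T(5)=678, T(6)=-642, T(7)=-1392, T(8)=3318, T(9)=858, T(10)=-10812; answer -10812
Part 2: R1 = -10812; w = 25; -1*(25)^4 + 8*(25)^3 + 1*(25)^2 - 5*(25)^1 + 9 = (-390625) + (125000) + (625) + (-125) + (9) = -265116; answer -265116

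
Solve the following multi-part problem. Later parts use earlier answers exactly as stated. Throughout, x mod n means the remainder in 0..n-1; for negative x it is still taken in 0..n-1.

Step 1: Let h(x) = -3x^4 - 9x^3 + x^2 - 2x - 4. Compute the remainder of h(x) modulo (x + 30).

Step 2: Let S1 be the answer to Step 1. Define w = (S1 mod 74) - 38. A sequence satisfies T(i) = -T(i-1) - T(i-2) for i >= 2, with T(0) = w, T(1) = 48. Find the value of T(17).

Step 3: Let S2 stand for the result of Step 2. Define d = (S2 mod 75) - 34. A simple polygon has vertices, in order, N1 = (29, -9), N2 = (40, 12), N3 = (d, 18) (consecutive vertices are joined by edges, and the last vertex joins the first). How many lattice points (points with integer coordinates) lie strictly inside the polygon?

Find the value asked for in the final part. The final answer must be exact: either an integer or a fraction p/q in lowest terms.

799

Step 1: remainder = value at the root: -3*(-30)^4 - 9*(-30)^3 + 1*(-30)^2 - 2*(-30)^1 - 4 = (-2430000) + (243000) + (900) + (60) + (-4) = -2186044; answer -2186044
Step 2: S1 = -2186044; w = 26; T(2) = -1*(48) - 1*(26) = -74; iterating: T(2)=-74, T(3)=26, T(4)=48, T(5)=-74, T(6)=26, T(7)=48, T(8)=-74, T(9)=26, T(10)=48, T(11)=-74, T(12)=26, T(13)=48, T(14)=-74, T(15)=26, T(16)=48, T(17)=-74; answer -74
Step 3: S2 = -74; d = -33; cross terms: (29*12 - 40*-9)=708, (40*18 - -33*12)=1116, (-33*-9 - 29*18)=-225; twice the area = |1599| = 1599; area = 1599/2; boundary points = 1 + 1 + 1 = 3; strictly interior points = area - boundary/2 + 1 = 799; answer 799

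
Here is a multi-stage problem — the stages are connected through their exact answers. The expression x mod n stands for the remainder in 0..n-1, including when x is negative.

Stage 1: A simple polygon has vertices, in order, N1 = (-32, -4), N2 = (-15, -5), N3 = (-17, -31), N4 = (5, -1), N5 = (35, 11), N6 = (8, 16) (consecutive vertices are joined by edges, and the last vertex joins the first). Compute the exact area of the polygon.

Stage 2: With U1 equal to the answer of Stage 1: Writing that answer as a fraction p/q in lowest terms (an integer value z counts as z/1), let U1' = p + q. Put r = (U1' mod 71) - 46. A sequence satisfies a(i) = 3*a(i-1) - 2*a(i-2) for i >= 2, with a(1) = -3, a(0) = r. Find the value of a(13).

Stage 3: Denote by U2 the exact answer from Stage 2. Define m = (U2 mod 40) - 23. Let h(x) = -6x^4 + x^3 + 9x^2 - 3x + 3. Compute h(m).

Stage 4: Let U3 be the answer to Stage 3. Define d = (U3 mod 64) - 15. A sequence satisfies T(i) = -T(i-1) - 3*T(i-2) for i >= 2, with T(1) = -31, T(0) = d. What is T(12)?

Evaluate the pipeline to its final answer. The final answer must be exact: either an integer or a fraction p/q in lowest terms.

Stage 1: cross terms: (-32*-5 - -15*-4)=100, (-15*-31 - -17*-5)=380, (-17*-1 - 5*-31)=172, (5*11 - 35*-1)=90, (35*16 - 8*11)=472, (8*-4 - -32*16)=480; twice the area = |1694| = 1694; area = 847; answer 847
Stage 2: U1 = 847; threaded value p + q = 848; r = 21; a(2) = 3*(-3) - 2*(21) = -51; iterating: a(2)=-51, a(3)=-147, a(4)=-339, a(5)=-723, a(6)=-1491, a(7)=-3027, a(8)=-6099, a(9)=-12243, a(10)=-24531, a(11)=-49107, a(12)=-98259, a(13)=-196563; answer -196563
Stage 3: U2 = -196563; m = 14; -6*(14)^4 + 1*(14)^3 + 9*(14)^2 - 3*(14)^1 + 3 = (-230496) + (2744) + (1764) + (-42) + (3) = -226027; answer -226027
Stage 4: U3 = -226027; d = 6; T(2) = -1*(-31) - 3*(6) = 13; iterating: T(2)=13, T(3)=80, T(4)=-119, T(5)=-121, T(6)=478, T(7)=-115, T(8)=-1319, T(9)=1664, T(10)=2293, T(11)=-7285, T(12)=406; answer 406

406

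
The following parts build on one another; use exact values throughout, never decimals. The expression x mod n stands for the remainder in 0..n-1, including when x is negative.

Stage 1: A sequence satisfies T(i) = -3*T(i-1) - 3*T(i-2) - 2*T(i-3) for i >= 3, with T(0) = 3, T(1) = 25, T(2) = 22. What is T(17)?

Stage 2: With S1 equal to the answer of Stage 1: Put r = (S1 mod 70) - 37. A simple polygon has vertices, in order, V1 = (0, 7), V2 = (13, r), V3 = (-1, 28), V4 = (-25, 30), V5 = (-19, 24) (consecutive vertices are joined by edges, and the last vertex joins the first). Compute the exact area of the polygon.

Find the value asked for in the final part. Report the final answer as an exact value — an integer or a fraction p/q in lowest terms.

Stage 1: T(3) = -3*(22) - 3*(25) - 2*(3) = -147; iterating: T(3)=-147, T(4)=325, T(5)=-578, T(6)=1053, T(7)=-2075, T(8)=4222, T(9)=-8547, T(10)=17125, T(11)=-34178, T(12)=68253, T(13)=-136475, T(14)=273022, T(15)=-546147, T(16)=1092325, T(17)=-2184578; answer -2184578
Stage 2: S1 = -2184578; r = 15; cross terms: (0*15 - 13*7)=-91, (13*28 - -1*15)=379, (-1*30 - -25*28)=670, (-25*24 - -19*30)=-30, (-19*7 - 0*24)=-133; twice the area = |795| = 795; area = 795/2; answer 795/2

795/2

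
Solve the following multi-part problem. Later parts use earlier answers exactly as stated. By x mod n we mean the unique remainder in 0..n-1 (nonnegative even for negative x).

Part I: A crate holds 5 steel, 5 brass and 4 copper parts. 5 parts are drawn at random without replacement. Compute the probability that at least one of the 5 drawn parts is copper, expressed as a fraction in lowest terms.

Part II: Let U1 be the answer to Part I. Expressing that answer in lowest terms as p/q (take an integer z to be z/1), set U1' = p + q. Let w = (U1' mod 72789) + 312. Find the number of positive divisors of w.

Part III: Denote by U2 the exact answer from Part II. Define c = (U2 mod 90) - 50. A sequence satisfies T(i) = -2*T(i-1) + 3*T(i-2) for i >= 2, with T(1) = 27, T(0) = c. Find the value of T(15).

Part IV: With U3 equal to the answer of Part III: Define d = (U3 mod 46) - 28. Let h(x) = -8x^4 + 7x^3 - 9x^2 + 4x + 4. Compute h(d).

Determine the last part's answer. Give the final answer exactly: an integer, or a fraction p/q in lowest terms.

Part I: total draws C(14,5) = 2002; complement C(10,5) = 252; favorable 2002 - 252 = 1750; P = 125/143; answer 125/143
Part II: U1 = 125/143; threaded value p + q = 268; w = 580; 580 = 2^2 * 5 * 29; number of divisors = (2+1) * (1+1) * (1+1) = 12; answer 12
Part III: U2 = 12; c = -38; T(2) = -2*(27) + 3*(-38) = -168; iterating: T(2)=-168, T(3)=417, T(4)=-1338, T(5)=3927, T(6)=-11868, T(7)=35517, T(8)=-106638, T(9)=319827, T(10)=-959568, T(11)=2878617, T(12)=-8635938, T(13)=25907727, T(14)=-77723268, T(15)=233169717; answer 233169717
Part IV: U3 = 233169717; d = 13; -8*(13)^4 + 7*(13)^3 - 9*(13)^2 + 4*(13)^1 + 4 = (-228488) + (15379) + (-1521) + (52) + (4) = -214574; answer -214574

-214574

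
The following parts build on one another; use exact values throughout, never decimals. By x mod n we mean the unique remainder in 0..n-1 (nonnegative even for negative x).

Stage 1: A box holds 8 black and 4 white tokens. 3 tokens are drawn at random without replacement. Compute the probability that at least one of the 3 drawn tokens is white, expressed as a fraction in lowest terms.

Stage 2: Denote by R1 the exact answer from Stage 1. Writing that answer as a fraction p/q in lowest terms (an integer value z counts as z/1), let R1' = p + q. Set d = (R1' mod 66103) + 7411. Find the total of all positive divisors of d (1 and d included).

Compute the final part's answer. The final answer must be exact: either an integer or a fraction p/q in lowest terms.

7508

Stage 1: total draws C(12,3) = 220; complement C(8,3) = 56; favorable 220 - 56 = 164; P = 41/55; answer 41/55
Stage 2: R1 = 41/55; threaded value p + q = 96; d = 7507; 7507 is prime, so its only divisors are 1 and 7507; sigma = 1 + 7507 = 7508; answer 7508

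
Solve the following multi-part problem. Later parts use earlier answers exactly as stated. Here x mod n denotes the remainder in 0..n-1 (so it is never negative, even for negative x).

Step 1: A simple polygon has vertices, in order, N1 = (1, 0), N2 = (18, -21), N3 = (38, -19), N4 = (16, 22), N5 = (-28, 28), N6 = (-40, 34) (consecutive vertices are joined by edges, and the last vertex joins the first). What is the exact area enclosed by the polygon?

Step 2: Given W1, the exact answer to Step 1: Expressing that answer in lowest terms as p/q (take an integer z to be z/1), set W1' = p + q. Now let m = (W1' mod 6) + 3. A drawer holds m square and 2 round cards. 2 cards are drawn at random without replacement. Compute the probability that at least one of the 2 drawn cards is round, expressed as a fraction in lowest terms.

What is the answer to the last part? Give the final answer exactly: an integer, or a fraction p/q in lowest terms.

13/28

Step 1: cross terms: (1*-21 - 18*0)=-21, (18*-19 - 38*-21)=456, (38*22 - 16*-19)=1140, (16*28 - -28*22)=1064, (-28*34 - -40*28)=168, (-40*0 - 1*34)=-34; twice the area = |2773| = 2773; area = 2773/2; answer 2773/2
Step 2: W1 = 2773/2; threaded value p + q = 2775; m = 6; total draws C(8,2) = 28; complement C(6,2) = 15; favorable 28 - 15 = 13; P = 13/28; answer 13/28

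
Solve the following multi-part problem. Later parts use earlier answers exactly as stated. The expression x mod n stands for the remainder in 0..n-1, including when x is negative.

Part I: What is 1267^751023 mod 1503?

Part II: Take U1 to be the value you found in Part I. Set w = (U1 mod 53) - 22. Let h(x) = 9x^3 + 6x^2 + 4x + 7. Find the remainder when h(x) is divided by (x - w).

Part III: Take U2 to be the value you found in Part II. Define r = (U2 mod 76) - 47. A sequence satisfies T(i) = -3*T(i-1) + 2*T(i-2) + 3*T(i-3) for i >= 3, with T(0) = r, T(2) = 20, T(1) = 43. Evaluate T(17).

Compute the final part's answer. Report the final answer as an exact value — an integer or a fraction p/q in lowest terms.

Part I: squarings mod 1503: 1267^1=1267, 1267^2=85, 1267^4=1213, 1267^8=1435, 1267^16=115, 1267^32=1201, 1267^64=1024, 1267^128=985, 1267^256=790, 1267^512=355, 1267^1024=1276, 1267^2048=427, 1267^4096=466, 1267^8192=724, 1267^16384=1132, 1267^32768=868, 1267^65536=421, 1267^131072=1390, 1267^262144=745, 1267^524288=418; 1267^751023 = 1267^1 * 1267^2 * 1267^4 * 1267^8 * 1267^32 * 1267^128 * 1267^256 * 1267^1024 * 1267^4096 * 1267^8192 * 1267^16384 * 1267^65536 * 1267^131072 * 1267^524288 = 397 (mod 1503); answer 397
Part II: U1 = 397; w = 4; remainder = value at the root: 9*(4)^3 + 6*(4)^2 + 4*(4)^1 + 7 = (576) + (96) + (16) + (7) = 695; answer 695
Part III: U2 = 695; r = -36; T(3) = -3*(20) + 2*(43) + 3*(-36) = -82; iterating: T(3)=-82, T(4)=415, T(5)=-1349, T(6)=4631, T(7)=-15346, T(8)=51253, T(9)=-170558, T(10)=568142, T(11)=-1891783, T(12)=6299959, T(13)=-20979017, T(14)=69861620, T(15)=-232643017, T(16)=774715240, T(17)=-2579846894; answer -2579846894

-2579846894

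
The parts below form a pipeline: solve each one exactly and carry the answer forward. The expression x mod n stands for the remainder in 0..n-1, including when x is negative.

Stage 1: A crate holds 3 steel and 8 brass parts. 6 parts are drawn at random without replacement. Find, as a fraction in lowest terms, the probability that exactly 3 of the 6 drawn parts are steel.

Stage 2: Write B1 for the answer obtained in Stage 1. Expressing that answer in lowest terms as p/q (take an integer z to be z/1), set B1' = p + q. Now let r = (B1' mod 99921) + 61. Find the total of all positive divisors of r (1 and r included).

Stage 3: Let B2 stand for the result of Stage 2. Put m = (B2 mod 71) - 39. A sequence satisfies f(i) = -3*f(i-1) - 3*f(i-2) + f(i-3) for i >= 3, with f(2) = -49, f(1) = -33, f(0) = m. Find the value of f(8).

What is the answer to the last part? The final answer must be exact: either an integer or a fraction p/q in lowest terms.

Stage 1: total draws C(11,6) = 462; favorable C(3,3)*C(8,3) = 56; P = 4/33; answer 4/33
Stage 2: B1 = 4/33; threaded value p + q = 37; r = 98; 98 = 2 * 7^2; sigma = (1 + 2) * (1 + 7 + 49) = 3 * 57 = 171; answer 171
Stage 3: B2 = 171; m = -10; f(3) = -3*(-49) - 3*(-33) + 1*(-10) = 236; iterating: f(3)=236, f(4)=-594, f(5)=1025, f(6)=-1057, f(7)=-498, f(8)=5690; answer 5690

5690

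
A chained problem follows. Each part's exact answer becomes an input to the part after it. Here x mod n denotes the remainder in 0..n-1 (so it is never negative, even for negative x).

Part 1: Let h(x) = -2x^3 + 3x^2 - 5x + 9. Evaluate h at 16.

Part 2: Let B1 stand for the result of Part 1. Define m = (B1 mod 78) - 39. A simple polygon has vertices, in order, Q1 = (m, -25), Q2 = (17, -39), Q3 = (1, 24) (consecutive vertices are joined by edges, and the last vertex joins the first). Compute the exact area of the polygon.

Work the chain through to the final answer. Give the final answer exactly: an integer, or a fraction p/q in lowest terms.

1169/2

Part 1: -2*(16)^3 + 3*(16)^2 - 5*(16)^1 + 9 = (-8192) + (768) + (-80) + (9) = -7495; answer -7495
Part 2: B1 = -7495; m = 32; cross terms: (32*-39 - 17*-25)=-823, (17*24 - 1*-39)=447, (1*-25 - 32*24)=-793; twice the area = |-1169| = 1169; area = 1169/2; answer 1169/2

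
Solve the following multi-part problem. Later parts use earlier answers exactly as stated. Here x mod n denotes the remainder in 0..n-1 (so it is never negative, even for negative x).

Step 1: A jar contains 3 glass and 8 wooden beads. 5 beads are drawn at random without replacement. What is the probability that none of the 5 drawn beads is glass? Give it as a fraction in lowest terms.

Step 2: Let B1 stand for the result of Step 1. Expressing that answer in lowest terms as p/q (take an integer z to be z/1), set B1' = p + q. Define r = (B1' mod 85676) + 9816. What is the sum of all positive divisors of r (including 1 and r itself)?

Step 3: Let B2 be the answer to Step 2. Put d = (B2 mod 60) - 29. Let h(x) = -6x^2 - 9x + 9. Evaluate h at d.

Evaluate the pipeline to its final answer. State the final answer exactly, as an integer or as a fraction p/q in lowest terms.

-4776

Step 1: total draws C(11,5) = 462; favorable C(8,5) = 56; P = 4/33; answer 4/33
Step 2: B1 = 4/33; threaded value p + q = 37; r = 9853; 9853 = 59 * 167; sigma = (1 + 59) * (1 + 167) = 60 * 168 = 10080; answer 10080
Step 3: B2 = 10080; d = -29; -6*(-29)^2 - 9*(-29)^1 + 9 = (-5046) + (261) + (9) = -4776; answer -4776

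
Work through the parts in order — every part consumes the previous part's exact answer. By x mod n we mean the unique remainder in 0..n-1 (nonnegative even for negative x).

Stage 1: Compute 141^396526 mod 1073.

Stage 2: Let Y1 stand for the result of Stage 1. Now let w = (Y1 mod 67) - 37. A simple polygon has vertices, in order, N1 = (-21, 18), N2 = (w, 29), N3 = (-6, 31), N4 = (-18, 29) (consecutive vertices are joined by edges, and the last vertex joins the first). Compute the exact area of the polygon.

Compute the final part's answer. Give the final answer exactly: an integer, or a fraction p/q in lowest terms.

Stage 1: squarings mod 1073: 141^1=141, 141^2=567, 141^4=662, 141^8=460, 141^16=219, 141^32=749, 141^64=895, 141^128=567, 141^256=662, 141^512=460, 141^1024=219, 141^2048=749, 141^4096=895, 141^8192=567, 141^16384=662, 141^32768=460, 141^65536=219, 141^131072=749, 141^262144=895; 141^396526 = 141^2 * 141^4 * 141^8 * 141^32 * 141^64 * 141^128 * 141^1024 * 141^2048 * 141^131072 * 141^262144 = 662 (mod 1073); answer 662
Stage 2: Y1 = 662; w = 22; cross terms: (-21*29 - 22*18)=-1005, (22*31 - -6*29)=856, (-6*29 - -18*31)=384, (-18*18 - -21*29)=285; twice the area = |520| = 520; area = 260; answer 260

260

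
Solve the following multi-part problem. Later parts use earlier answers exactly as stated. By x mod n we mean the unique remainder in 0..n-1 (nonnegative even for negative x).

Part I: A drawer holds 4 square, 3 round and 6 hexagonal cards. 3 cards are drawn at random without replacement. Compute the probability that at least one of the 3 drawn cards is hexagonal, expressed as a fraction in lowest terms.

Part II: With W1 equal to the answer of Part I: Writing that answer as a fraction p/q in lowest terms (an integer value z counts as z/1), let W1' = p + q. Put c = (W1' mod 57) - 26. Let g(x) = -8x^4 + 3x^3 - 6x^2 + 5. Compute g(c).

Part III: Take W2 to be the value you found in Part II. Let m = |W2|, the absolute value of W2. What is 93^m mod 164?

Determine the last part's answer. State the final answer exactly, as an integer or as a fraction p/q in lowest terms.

Part I: total draws C(13,3) = 286; complement C(7,3) = 35; favorable 286 - 35 = 251; P = 251/286; answer 251/286
Part II: W1 = 251/286; threaded value p + q = 537; c = -2; -8*(-2)^4 + 3*(-2)^3 - 6*(-2)^2 + 5 = (-128) + (-24) + (-24) + (5) = -171; answer -171
Part III: W2 = -171; m = 171; squarings mod 164: 93^1=93, 93^2=121, 93^4=45, 93^8=57, 93^16=133, 93^32=141, 93^64=37, 93^128=57; 93^171 = 93^1 * 93^2 * 93^8 * 93^32 * 93^128 = 17 (mod 164); answer 17

17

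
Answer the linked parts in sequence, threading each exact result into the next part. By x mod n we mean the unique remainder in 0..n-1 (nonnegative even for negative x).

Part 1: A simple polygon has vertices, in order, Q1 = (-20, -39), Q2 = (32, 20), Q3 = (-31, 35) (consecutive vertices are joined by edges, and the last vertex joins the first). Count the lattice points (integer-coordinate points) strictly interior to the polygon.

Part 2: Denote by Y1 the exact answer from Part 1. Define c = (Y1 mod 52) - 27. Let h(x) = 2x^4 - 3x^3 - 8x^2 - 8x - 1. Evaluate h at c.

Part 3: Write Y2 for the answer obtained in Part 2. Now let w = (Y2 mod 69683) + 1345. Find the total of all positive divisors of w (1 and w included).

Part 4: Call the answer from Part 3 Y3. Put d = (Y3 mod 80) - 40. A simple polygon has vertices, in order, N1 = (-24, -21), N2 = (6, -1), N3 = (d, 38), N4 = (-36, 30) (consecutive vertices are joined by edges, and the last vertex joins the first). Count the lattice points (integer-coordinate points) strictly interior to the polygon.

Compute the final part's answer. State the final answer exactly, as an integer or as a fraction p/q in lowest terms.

Part 1: cross terms: (-20*20 - 32*-39)=848, (32*35 - -31*20)=1740, (-31*-39 - -20*35)=1909; twice the area = |4497| = 4497; area = 4497/2; boundary points = 1 + 3 + 1 = 5; strictly interior points = area - boundary/2 + 1 = 2247; answer 2247
Part 2: Y1 = 2247; c = -16; 2*(-16)^4 - 3*(-16)^3 - 8*(-16)^2 - 8*(-16)^1 - 1 = (131072) + (12288) + (-2048) + (128) + (-1) = 141439; answer 141439
Part 3: Y2 = 141439; w = 3418; 3418 = 2 * 1709; sigma = (1 + 2) * (1 + 1709) = 3 * 1710 = 5130; answer 5130
Part 4: Y3 = 5130; d = -30; cross terms: (-24*-1 - 6*-21)=150, (6*38 - -30*-1)=198, (-30*30 - -36*38)=468, (-36*-21 - -24*30)=1476; twice the area = |2292| = 2292; area = 1146; boundary points = 10 + 3 + 2 + 3 = 18; strictly interior points = area - boundary/2 + 1 = 1138; answer 1138

1138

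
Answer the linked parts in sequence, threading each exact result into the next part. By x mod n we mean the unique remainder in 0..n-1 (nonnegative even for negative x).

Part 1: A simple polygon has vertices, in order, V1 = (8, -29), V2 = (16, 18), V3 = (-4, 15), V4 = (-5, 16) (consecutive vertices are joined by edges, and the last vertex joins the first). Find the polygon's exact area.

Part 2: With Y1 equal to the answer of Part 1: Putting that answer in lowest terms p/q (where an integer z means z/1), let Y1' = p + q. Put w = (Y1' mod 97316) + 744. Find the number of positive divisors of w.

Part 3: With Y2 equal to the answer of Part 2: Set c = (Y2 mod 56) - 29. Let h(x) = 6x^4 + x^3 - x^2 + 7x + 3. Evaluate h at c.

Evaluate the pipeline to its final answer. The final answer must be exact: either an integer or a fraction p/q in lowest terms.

2327328

Part 1: cross terms: (8*18 - 16*-29)=608, (16*15 - -4*18)=312, (-4*16 - -5*15)=11, (-5*-29 - 8*16)=17; twice the area = |948| = 948; area = 474; answer 474
Part 2: Y1 = 474; threaded value p + q = 475; w = 1219; 1219 = 23 * 53; number of divisors = (1+1) * (1+1) = 4; answer 4
Part 3: Y2 = 4; c = -25; 6*(-25)^4 + 1*(-25)^3 - 1*(-25)^2 + 7*(-25)^1 + 3 = (2343750) + (-15625) + (-625) + (-175) + (3) = 2327328; answer 2327328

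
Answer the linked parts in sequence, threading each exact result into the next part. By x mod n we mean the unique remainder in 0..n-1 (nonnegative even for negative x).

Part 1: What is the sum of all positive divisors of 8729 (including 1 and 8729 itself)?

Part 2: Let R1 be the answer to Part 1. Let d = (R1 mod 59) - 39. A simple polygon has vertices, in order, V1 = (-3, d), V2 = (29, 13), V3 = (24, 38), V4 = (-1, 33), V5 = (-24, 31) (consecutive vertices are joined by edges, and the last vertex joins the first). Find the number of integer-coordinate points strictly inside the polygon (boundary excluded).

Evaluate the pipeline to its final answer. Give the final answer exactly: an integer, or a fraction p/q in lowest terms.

707

Part 1: 8729 = 7 * 29 * 43; sigma = (1 + 7) * (1 + 29) * (1 + 43) = 8 * 30 * 44 = 10560; answer 10560
Part 2: R1 = 10560; d = 19; cross terms: (-3*13 - 29*19)=-590, (29*38 - 24*13)=790, (24*33 - -1*38)=830, (-1*31 - -24*33)=761, (-24*19 - -3*31)=-363; twice the area = |1428| = 1428; area = 714; boundary points = 2 + 5 + 5 + 1 + 3 = 16; strictly interior points = area - boundary/2 + 1 = 707; answer 707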